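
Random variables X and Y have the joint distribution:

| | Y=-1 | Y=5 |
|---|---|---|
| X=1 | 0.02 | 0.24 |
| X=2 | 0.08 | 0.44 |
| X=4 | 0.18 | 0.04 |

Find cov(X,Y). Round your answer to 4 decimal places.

-1.7376

E[X] = 2.18,  E[Y] = 3.32
E[XY] = 5.5
cov(X,Y) = E[XY] − E[X]E[Y] = 5.5 − (2.18)(3.32) = -1.7376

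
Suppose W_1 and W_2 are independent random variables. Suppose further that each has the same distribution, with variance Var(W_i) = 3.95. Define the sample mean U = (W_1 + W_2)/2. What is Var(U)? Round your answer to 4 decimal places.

By independence, Var(U) = (0.5)²Var(W_1) + (0.5)²Var(W_2)
= (0.5)²·3.95 + (0.5)²·3.95 = 1.975

1.9750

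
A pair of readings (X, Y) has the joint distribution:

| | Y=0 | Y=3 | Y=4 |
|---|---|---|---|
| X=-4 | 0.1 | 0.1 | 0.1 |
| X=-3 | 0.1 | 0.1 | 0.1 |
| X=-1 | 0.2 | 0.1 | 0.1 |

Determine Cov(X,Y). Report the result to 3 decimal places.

-0.350

E[X] = -2.5,  E[Y] = 2.1
E[XY] = -5.6
Cov(X,Y) = E[XY] − E[X]E[Y] = -5.6 − (-2.5)(2.1) = -0.35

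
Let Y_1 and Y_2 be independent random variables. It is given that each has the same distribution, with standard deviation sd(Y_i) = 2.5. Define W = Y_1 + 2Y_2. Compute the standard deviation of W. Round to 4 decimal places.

var(Y_i) = (2.5)² = 6.25
By independence, var(W) = (1)²var(Y_1) + (2)²var(Y_2)
= (1)²·6.25 + (2)²·6.25 = 31.25
sd(W) = √31.25 ≈ 5.5902

5.5902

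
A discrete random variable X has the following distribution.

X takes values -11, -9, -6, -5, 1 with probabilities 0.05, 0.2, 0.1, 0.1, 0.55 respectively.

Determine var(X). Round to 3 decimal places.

20.490

E[X] = (-11)(0.05) + (-9)(0.2) + (-6)(0.1) + (-5)(0.1) + (1)(0.55) = -2.9
E[X²] = (-11)²(0.05) + (-9)²(0.2) + (-6)²(0.1) + (-5)²(0.1) + (1)²(0.55) = 28.9
var(X) = E[X²] − (E[X])² = 28.9 − (-2.9)² = 20.49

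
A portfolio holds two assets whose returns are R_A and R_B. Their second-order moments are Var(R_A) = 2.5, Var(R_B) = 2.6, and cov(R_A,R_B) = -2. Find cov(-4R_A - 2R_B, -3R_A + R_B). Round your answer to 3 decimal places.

cov(-4R_A - 2R_B, -3R_A + R_B) = (-4)(-3)Var(R_A) + (-2)(1)Var(R_B) + [(-4)(1) + (-2)(-3)]cov(R_A,R_B)
= 12·2.5 + -2·2.6 + 2·-2 = 20.8

20.800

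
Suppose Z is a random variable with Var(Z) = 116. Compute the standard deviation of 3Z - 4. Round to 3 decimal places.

32.311

Var(3Z - 4) = (3)²·116 = 1044
σ(3Z - 4) = √1044 ≈ 32.311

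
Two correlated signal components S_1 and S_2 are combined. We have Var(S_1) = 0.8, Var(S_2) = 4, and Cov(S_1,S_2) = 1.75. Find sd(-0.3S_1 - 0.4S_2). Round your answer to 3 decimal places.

1.064

Var(-0.3S_1 - 0.4S_2) = (-0.3)²·Var(S_1) + (-0.4)²·Var(S_2) + 2·(-0.3)·(-0.4)·Cov(S_1,S_2)
= 0.09·0.8 + 0.16·4 + 0.24·1.75 = 1.132
sd(-0.3S_1 - 0.4S_2) = √1.132 ≈ 1.064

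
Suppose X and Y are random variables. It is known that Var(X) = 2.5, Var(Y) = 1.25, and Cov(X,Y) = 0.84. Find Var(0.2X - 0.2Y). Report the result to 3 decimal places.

0.083

Var(0.2X - 0.2Y) = (0.2)²·Var(X) + (-0.2)²·Var(Y) + 2·(0.2)·(-0.2)·Cov(X,Y)
= 0.04·2.5 + 0.04·1.25 + -0.08·0.84 = 0.0828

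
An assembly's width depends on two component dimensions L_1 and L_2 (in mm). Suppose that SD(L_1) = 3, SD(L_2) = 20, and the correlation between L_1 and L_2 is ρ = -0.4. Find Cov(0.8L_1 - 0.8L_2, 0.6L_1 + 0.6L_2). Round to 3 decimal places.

-187.680

Var(L_1) = (3)² = 9;  Var(L_2) = (20)² = 400
Cov(L_1,L_2) = ρ·SD(L_1)·SD(L_2) = -0.4·3·20 = -24
Cov(0.8L_1 - 0.8L_2, 0.6L_1 + 0.6L_2) = (0.8)(0.6)Var(L_1) + (-0.8)(0.6)Var(L_2) + [(0.8)(0.6) + (-0.8)(0.6)]Cov(L_1,L_2)
= 0.48·9 + -0.48·400 + 0·-24 = -187.68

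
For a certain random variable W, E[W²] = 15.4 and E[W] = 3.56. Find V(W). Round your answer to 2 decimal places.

V(W) = 15.4 − (3.56)² = 2.7264

2.73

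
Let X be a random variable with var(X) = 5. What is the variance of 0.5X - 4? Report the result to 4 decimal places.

var(0.5X - 4) = (0.5)²·var(X) = 0.25·5 = 1.25

1.2500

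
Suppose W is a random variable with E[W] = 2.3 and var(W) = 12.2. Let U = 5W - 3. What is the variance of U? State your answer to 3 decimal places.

305.000

var(5W - 3) = (5)²·var(W) = 25·12.2 = 305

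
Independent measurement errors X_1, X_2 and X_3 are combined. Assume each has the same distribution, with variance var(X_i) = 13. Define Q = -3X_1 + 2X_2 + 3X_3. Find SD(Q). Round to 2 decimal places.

16.91

By independence, var(Q) = (-3)²var(X_1) + (2)²var(X_2) + (3)²var(X_3)
= (-3)²·13 + (2)²·13 + (3)²·13 = 286
SD(Q) = √286 ≈ 16.91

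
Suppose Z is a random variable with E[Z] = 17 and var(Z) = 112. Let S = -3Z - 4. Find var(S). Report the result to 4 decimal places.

var(-3Z - 4) = (-3)²·var(Z) = 9·112 = 1008

1008.0000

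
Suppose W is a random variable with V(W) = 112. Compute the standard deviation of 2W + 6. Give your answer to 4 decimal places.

21.1660

V(2W + 6) = (2)²·112 = 448
SD(2W + 6) = √448 ≈ 21.1660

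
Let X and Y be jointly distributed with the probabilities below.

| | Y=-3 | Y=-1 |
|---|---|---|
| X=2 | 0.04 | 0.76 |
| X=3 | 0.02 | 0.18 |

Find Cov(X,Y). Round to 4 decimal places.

-0.0160

E[X] = 2.2,  E[Y] = -1.12
E[XY] = -2.48
Cov(X,Y) = E[XY] − E[X]E[Y] = -2.48 − (2.2)(-1.12) = -0.016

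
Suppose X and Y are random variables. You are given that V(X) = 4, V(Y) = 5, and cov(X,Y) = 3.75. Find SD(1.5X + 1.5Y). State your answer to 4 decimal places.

V(1.5X + 1.5Y) = (1.5)²·V(X) + (1.5)²·V(Y) + 2·(1.5)·(1.5)·cov(X,Y)
= 2.25·4 + 2.25·5 + 4.5·3.75 = 37.125
SD(1.5X + 1.5Y) = √37.125 ≈ 6.0930

6.0930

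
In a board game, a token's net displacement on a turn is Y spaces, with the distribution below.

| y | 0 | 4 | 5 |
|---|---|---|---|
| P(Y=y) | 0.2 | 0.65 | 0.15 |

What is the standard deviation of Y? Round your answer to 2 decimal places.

1.71

E[Y] = (0)(0.2) + (4)(0.65) + (5)(0.15) = 3.35
E[Y²] = (0)²(0.2) + (4)²(0.65) + (5)²(0.15) = 14.15
Var(Y) = E[Y²] − (E[Y])² = 14.15 − (3.35)² = 2.9275
sd(Y) = √2.9275 ≈ 1.71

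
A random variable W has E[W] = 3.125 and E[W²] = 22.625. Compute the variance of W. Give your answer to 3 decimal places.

V(W) = 22.625 − (3.125)² = 12.859375

12.859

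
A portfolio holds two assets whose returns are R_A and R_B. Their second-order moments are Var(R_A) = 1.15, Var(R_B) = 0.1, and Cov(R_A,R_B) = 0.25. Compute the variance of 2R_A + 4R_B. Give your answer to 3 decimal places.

Var(2R_A + 4R_B) = (2)²·Var(R_A) + (4)²·Var(R_B) + 2·(2)·(4)·Cov(R_A,R_B)
= 4·1.15 + 16·0.1 + 16·0.25 = 10.2

10.200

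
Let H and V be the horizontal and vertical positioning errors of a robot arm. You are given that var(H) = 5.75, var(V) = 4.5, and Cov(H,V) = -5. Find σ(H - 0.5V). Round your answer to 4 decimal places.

3.4460

var(H - 0.5V) = (1)²·var(H) + (-0.5)²·var(V) + 2·(1)·(-0.5)·Cov(H,V)
= 1·5.75 + 0.25·4.5 + -1·-5 = 11.875
σ(H - 0.5V) = √11.875 ≈ 3.4460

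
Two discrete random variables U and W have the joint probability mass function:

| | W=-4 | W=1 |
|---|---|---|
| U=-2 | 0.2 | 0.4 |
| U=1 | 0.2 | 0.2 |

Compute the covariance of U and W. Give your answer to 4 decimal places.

E[U] = -0.8,  E[W] = -1
E[UW] = 0.2
Cov(U,W) = E[UW] − E[U]E[W] = 0.2 − (-0.8)(-1) = -0.6

-0.6000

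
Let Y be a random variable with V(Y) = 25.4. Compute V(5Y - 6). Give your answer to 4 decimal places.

635.0000

V(5Y - 6) = (5)²·V(Y) = 25·25.4 = 635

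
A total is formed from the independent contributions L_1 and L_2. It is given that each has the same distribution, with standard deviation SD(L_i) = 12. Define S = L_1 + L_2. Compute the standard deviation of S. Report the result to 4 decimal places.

16.9706

var(L_i) = (12)² = 144
By independence, var(S) = (1)²var(L_1) + (1)²var(L_2)
= (1)²·144 + (1)²·144 = 288
SD(S) = √288 ≈ 16.9706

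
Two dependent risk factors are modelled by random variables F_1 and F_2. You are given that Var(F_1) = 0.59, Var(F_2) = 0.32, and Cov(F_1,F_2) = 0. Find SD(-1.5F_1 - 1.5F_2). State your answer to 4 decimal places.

Var(-1.5F_1 - 1.5F_2) = (-1.5)²·Var(F_1) + (-1.5)²·Var(F_2) + 2·(-1.5)·(-1.5)·Cov(F_1,F_2)
= 2.25·0.59 + 2.25·0.32 + 4.5·0 = 2.0475
SD(-1.5F_1 - 1.5F_2) = √2.0475 ≈ 1.4309

1.4309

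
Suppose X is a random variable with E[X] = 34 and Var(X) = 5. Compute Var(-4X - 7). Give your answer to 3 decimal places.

Var(-4X - 7) = (-4)²·Var(X) = 16·5 = 80

80.000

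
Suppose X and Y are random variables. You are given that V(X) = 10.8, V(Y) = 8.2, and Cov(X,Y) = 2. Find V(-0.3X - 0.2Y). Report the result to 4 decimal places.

1.5400

V(-0.3X - 0.2Y) = (-0.3)²·V(X) + (-0.2)²·V(Y) + 2·(-0.3)·(-0.2)·Cov(X,Y)
= 0.09·10.8 + 0.04·8.2 + 0.12·2 = 1.54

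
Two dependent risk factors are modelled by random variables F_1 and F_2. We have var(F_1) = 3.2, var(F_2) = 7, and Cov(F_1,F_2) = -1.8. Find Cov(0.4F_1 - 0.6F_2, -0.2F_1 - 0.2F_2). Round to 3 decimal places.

0.512

Cov(0.4F_1 - 0.6F_2, -0.2F_1 - 0.2F_2) = (0.4)(-0.2)var(F_1) + (-0.6)(-0.2)var(F_2) + [(0.4)(-0.2) + (-0.6)(-0.2)]Cov(F_1,F_2)
= -0.08·3.2 + 0.12·7 + 0.04·-1.8 = 0.512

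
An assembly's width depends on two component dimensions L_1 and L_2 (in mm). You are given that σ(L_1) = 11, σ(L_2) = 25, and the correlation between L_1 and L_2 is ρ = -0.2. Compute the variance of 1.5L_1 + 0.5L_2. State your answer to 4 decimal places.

346.0000

Var(L_1) = (11)² = 121;  Var(L_2) = (25)² = 625
cov(L_1,L_2) = ρ·σ(L_1)·σ(L_2) = -0.2·11·25 = -55
Var(1.5L_1 + 0.5L_2) = (1.5)²·Var(L_1) + (0.5)²·Var(L_2) + 2·(1.5)·(0.5)·cov(L_1,L_2)
= 2.25·121 + 0.25·625 + 1.5·-55 = 346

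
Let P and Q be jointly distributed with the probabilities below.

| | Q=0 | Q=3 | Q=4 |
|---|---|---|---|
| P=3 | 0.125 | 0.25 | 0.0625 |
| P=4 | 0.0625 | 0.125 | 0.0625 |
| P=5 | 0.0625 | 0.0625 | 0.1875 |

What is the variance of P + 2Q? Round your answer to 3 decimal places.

E[P] = 3.875,  E[Q] = 2.5625,  E[PQ] = 10.1875
var(P) = 15.75 − (3.875)² = 0.734375;  var(Q) = 8.9375 − (2.5625)² = 2.37109375
Cov(P,Q) = 10.1875 − (3.875)(2.5625) = 0.2578125
var(P + 2Q) = (1)²·0.734375 + (2)²·2.37109375 + 2·(1)·(2)·0.2578125 = 11.25

11.250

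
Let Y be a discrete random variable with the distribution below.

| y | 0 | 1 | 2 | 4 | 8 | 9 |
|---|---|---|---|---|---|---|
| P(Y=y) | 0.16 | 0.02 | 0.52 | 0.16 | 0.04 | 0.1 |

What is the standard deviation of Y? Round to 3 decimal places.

2.606

E[Y] = (0)(0.16) + (1)(0.02) + (2)(0.52) + (4)(0.16) + (8)(0.04) + (9)(0.1) = 2.92
E[Y²] = (0)²(0.16) + (1)²(0.02) + (2)²(0.52) + (4)²(0.16) + (8)²(0.04) + (9)²(0.1) = 15.32
V(Y) = E[Y²] − (E[Y])² = 15.32 − (2.92)² = 6.7936
σ(Y) = √6.7936 ≈ 2.606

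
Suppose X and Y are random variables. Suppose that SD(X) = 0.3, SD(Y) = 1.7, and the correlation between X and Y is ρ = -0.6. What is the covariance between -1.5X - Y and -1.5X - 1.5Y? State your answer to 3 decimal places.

V(X) = (0.3)² = 0.09;  V(Y) = (1.7)² = 2.89
Cov(X,Y) = ρ·SD(X)·SD(Y) = -0.6·0.3·1.7 = -0.306
Cov(-1.5X - Y, -1.5X - 1.5Y) = (-1.5)(-1.5)V(X) + (-1)(-1.5)V(Y) + [(-1.5)(-1.5) + (-1)(-1.5)]Cov(X,Y)
= 2.25·0.09 + 1.5·2.89 + 3.75·-0.306 = 3.39

3.390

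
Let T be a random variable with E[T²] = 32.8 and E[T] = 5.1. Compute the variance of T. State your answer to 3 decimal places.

Var(T) = 32.8 − (5.1)² = 6.79

6.790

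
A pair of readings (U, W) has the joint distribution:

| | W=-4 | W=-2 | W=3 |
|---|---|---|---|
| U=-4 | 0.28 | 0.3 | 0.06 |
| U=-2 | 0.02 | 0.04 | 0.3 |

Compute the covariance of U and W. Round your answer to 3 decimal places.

E[U] = -3.28,  E[W] = -0.8
E[UW] = 4.68
Cov(U,W) = E[UW] − E[U]E[W] = 4.68 − (-3.28)(-0.8) = 2.056

2.056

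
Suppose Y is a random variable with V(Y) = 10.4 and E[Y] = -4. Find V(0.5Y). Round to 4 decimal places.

V(0.5Y) = (0.5)²·V(Y) = 0.25·10.4 = 2.6

2.6000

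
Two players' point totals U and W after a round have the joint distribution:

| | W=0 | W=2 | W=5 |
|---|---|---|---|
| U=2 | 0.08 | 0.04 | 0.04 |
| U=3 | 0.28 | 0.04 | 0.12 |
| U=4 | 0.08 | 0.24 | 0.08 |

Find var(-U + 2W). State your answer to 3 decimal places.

15.446

E[U] = 3.24,  E[W] = 1.84,  E[UW] = 6.12
var(U) = 11 − (3.24)² = 0.5024;  var(W) = 7.28 − (1.84)² = 3.8944
Cov(U,W) = 6.12 − (3.24)(1.84) = 0.1584
var(-U + 2W) = (-1)²·0.5024 + (2)²·3.8944 + 2·(-1)·(2)·0.1584 = 15.4464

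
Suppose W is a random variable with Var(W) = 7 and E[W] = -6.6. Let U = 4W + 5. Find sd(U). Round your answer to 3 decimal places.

10.583

Var(4W + 5) = (4)²·7 = 112
sd(U) = √112 ≈ 10.583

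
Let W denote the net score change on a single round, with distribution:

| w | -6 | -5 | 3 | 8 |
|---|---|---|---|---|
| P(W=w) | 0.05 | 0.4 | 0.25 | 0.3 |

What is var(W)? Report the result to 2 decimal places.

E[W] = (-6)(0.05) + (-5)(0.4) + (3)(0.25) + (8)(0.3) = 0.85
E[W²] = (-6)²(0.05) + (-5)²(0.4) + (3)²(0.25) + (8)²(0.3) = 33.25
var(W) = E[W²] − (E[W])² = 33.25 − (0.85)² = 32.5275

32.53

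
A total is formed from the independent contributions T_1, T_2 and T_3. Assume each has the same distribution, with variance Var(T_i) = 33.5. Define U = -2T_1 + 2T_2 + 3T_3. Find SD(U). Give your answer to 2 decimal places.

By independence, Var(U) = (-2)²Var(T_1) + (2)²Var(T_2) + (3)²Var(T_3)
= (-2)²·33.5 + (2)²·33.5 + (3)²·33.5 = 569.5
SD(U) = √569.5 ≈ 23.86

23.86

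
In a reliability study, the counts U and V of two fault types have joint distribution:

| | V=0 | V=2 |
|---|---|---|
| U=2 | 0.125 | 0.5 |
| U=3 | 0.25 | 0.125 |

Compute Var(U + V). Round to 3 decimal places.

E[U] = 2.375,  E[V] = 1.25,  E[UV] = 2.75
Var(U) = 5.875 − (2.375)² = 0.234375;  Var(V) = 2.5 − (1.25)² = 0.9375
cov(U,V) = 2.75 − (2.375)(1.25) = -0.21875
Var(U + V) = (1)²·0.234375 + (1)²·0.9375 + 2·(1)·(1)·-0.21875 = 0.734375

0.734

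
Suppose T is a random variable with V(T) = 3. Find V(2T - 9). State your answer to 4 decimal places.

V(2T - 9) = (2)²·V(T) = 4·3 = 12

12.0000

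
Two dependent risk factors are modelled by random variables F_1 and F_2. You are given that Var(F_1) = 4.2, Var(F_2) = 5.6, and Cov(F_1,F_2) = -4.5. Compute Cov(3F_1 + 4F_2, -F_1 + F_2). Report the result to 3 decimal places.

14.300

Cov(3F_1 + 4F_2, -F_1 + F_2) = (3)(-1)Var(F_1) + (4)(1)Var(F_2) + [(3)(1) + (4)(-1)]Cov(F_1,F_2)
= -3·4.2 + 4·5.6 + -1·-4.5 = 14.3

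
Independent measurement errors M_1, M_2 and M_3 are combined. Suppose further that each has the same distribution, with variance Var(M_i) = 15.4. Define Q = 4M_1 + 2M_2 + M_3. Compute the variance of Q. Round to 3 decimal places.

By independence, Var(Q) = (4)²Var(M_1) + (2)²Var(M_2) + (1)²Var(M_3)
= (4)²·15.4 + (2)²·15.4 + (1)²·15.4 = 323.4

323.400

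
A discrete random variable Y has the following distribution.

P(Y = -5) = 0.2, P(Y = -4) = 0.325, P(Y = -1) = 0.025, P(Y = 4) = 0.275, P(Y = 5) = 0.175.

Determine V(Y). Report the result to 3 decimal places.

E[Y] = (-5)(0.2) + (-4)(0.325) + (-1)(0.025) + (4)(0.275) + (5)(0.175) = -0.35
E[Y²] = (-5)²(0.2) + (-4)²(0.325) + (-1)²(0.025) + (4)²(0.275) + (5)²(0.175) = 19
V(Y) = E[Y²] − (E[Y])² = 19 − (-0.35)² = 18.8775

18.878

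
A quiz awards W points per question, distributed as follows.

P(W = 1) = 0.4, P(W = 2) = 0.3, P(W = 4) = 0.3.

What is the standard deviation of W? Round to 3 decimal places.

E[W] = (1)(0.4) + (2)(0.3) + (4)(0.3) = 2.2
E[W²] = (1)²(0.4) + (2)²(0.3) + (4)²(0.3) = 6.4
var(W) = E[W²] − (E[W])² = 6.4 − (2.2)² = 1.56
σ(W) = √1.56 ≈ 1.249

1.249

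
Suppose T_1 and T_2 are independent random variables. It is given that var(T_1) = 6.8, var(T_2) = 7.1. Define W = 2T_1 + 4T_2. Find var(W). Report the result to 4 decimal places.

140.8000

By independence, var(W) = (2)²var(T_1) + (4)²var(T_2)
= (2)²·6.8 + (4)²·7.1 = 140.8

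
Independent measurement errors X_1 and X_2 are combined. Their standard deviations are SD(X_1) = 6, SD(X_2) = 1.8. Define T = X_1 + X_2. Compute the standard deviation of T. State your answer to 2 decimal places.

Var(X_1) = 36, Var(X_2) = 3.24
By independence, Var(T) = (1)²Var(X_1) + (1)²Var(X_2)
= (1)²·36 + (1)²·3.24 = 39.24
SD(T) = √39.24 ≈ 6.26

6.26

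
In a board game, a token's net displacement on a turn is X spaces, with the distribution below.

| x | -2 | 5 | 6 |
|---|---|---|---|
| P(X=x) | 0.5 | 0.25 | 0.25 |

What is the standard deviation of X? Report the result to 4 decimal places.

E[X] = (-2)(0.5) + (5)(0.25) + (6)(0.25) = 1.75
E[X²] = (-2)²(0.5) + (5)²(0.25) + (6)²(0.25) = 17.25
Var(X) = E[X²] − (E[X])² = 17.25 − (1.75)² = 14.1875
SD(X) = √14.1875 ≈ 3.7666

3.7666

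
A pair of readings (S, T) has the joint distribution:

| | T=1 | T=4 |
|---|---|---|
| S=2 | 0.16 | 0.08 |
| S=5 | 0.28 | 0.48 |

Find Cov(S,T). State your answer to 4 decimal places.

E[S] = 4.28,  E[T] = 2.68
E[ST] = 11.96
Cov(S,T) = E[ST] − E[S]E[T] = 11.96 − (4.28)(2.68) = 0.4896

0.4896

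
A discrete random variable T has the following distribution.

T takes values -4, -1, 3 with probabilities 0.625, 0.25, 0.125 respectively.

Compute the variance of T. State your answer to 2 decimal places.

E[T] = (-4)(0.625) + (-1)(0.25) + (3)(0.125) = -2.375
E[T²] = (-4)²(0.625) + (-1)²(0.25) + (3)²(0.125) = 11.375
V(T) = E[T²] − (E[T])² = 11.375 − (-2.375)² = 5.734375

5.73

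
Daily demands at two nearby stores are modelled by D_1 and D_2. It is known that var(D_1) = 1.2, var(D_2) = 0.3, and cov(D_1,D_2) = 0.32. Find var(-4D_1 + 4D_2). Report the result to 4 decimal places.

var(-4D_1 + 4D_2) = (-4)²·var(D_1) + (4)²·var(D_2) + 2·(-4)·(4)·cov(D_1,D_2)
= 16·1.2 + 16·0.3 + -32·0.32 = 13.76

13.7600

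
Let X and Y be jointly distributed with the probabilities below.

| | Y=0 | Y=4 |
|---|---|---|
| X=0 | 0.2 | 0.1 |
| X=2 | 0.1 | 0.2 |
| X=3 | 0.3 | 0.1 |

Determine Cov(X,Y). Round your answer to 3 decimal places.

-0.080

E[X] = 1.8,  E[Y] = 1.6
E[XY] = 2.8
Cov(X,Y) = E[XY] − E[X]E[Y] = 2.8 − (1.8)(1.6) = -0.08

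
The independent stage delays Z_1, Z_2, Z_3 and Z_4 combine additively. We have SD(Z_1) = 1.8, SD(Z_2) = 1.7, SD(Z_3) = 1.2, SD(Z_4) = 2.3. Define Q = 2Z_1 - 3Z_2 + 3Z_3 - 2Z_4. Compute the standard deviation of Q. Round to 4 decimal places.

8.5493

V(Z_1) = 3.24, V(Z_2) = 2.89, V(Z_3) = 1.44, V(Z_4) = 5.29
By independence, V(Q) = (2)²V(Z_1) + (-3)²V(Z_2) + (3)²V(Z_3) + (-2)²V(Z_4)
= (2)²·3.24 + (-3)²·2.89 + (3)²·1.44 + (-2)²·5.29 = 73.09
SD(Q) = √73.09 ≈ 8.5493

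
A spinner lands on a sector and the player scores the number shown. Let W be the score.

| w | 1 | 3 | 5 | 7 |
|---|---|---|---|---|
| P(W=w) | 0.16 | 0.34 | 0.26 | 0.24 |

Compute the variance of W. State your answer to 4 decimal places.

E[W] = (1)(0.16) + (3)(0.34) + (5)(0.26) + (7)(0.24) = 4.16
E[W²] = (1)²(0.16) + (3)²(0.34) + (5)²(0.26) + (7)²(0.24) = 21.48
Var(W) = E[W²] − (E[W])² = 21.48 − (4.16)² = 4.1744

4.1744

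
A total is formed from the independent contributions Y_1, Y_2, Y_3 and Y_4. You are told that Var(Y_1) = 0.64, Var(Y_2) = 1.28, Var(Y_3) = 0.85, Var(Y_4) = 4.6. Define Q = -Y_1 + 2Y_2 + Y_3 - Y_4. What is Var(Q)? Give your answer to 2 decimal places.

11.21

By independence, Var(Q) = (-1)²Var(Y_1) + (2)²Var(Y_2) + (1)²Var(Y_3) + (-1)²Var(Y_4)
= (-1)²·0.64 + (2)²·1.28 + (1)²·0.85 + (-1)²·4.6 = 11.21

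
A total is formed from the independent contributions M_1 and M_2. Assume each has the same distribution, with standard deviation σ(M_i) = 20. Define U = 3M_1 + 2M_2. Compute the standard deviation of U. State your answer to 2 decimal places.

V(M_i) = (20)² = 400
By independence, V(U) = (3)²V(M_1) + (2)²V(M_2)
= (3)²·400 + (2)²·400 = 5200
σ(U) = √5200 ≈ 72.11

72.11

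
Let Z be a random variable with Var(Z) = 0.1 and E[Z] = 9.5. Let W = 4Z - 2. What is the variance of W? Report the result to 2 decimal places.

1.60

Var(4Z - 2) = (4)²·Var(Z) = 16·0.1 = 1.6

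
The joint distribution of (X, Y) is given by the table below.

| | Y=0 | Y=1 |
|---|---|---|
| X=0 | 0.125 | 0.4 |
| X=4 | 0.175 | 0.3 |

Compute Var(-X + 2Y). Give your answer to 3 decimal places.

E[X] = 1.9,  E[Y] = 0.7,  E[XY] = 1.2
Var(X) = 7.6 − (1.9)² = 3.99;  Var(Y) = 0.7 − (0.7)² = 0.21
Cov(X,Y) = 1.2 − (1.9)(0.7) = -0.13
Var(-X + 2Y) = (-1)²·3.99 + (2)²·0.21 + 2·(-1)·(2)·-0.13 = 5.35

5.350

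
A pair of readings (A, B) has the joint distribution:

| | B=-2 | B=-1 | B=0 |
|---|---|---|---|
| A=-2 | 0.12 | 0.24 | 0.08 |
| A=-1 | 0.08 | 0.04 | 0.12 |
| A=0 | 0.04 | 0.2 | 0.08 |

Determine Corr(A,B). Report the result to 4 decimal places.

E[A] = -1.12,  E[B] = -0.96
E[AB] = 1.16
Cov(A,B) = E[AB] − E[A]E[B] = 1.16 − (-1.12)(-0.96) = 0.0848
Var(A) = 0.7456,  Var(B) = 0.5184
ρ = 0.0848 / √(0.7456·0.5184) ≈ 0.1364

0.1364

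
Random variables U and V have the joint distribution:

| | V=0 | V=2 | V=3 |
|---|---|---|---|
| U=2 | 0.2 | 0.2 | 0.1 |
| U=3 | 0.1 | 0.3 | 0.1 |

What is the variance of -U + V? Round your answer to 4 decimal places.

E[U] = 2.5,  E[V] = 1.6,  E[UV] = 4.1
var(U) = 6.5 − (2.5)² = 0.25;  var(V) = 3.8 − (1.6)² = 1.24
Cov(U,V) = 4.1 − (2.5)(1.6) = 0.1
var(-U + V) = (-1)²·0.25 + (1)²·1.24 + 2·(-1)·(1)·0.1 = 1.29

1.2900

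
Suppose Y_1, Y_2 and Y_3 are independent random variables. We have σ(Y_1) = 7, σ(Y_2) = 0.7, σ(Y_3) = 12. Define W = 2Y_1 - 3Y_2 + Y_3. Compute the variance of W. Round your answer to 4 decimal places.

V(Y_1) = 49, V(Y_2) = 0.49, V(Y_3) = 144
By independence, V(W) = (2)²V(Y_1) + (-3)²V(Y_2) + (1)²V(Y_3)
= (2)²·49 + (-3)²·0.49 + (1)²·144 = 344.41

344.4100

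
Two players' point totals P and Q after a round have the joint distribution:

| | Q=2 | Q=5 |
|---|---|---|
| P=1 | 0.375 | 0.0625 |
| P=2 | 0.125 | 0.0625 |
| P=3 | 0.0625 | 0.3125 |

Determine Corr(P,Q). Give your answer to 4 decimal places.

E[P] = 1.9375,  E[Q] = 3.3125
E[PQ] = 7.25
Cov(P,Q) = E[PQ] − E[P]E[Q] = 7.25 − (1.9375)(3.3125) = 0.83203125
Var(P) = 0.80859375,  Var(Q) = 2.21484375
ρ = 0.83203125 / √(0.80859375·2.21484375) ≈ 0.6217

0.6217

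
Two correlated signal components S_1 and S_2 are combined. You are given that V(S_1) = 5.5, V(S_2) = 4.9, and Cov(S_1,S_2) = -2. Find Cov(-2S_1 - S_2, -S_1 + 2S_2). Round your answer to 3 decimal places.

7.200

Cov(-2S_1 - S_2, -S_1 + 2S_2) = (-2)(-1)V(S_1) + (-1)(2)V(S_2) + [(-2)(2) + (-1)(-1)]Cov(S_1,S_2)
= 2·5.5 + -2·4.9 + -3·-2 = 7.2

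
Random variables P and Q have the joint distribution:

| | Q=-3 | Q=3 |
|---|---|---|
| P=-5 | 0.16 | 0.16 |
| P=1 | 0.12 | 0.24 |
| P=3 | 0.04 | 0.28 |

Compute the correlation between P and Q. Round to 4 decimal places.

0.3018

E[P] = -0.28,  E[Q] = 1.08
E[PQ] = 2.52
Cov(P,Q) = E[PQ] − E[P]E[Q] = 2.52 − (-0.28)(1.08) = 2.8224
Var(P) = 11.1616,  Var(Q) = 7.8336
ρ = 2.8224 / √(11.1616·7.8336) ≈ 0.3018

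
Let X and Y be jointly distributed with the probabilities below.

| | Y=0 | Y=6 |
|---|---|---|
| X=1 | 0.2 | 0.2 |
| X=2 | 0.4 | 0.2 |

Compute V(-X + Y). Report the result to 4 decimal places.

9.3600

E[X] = 1.6,  E[Y] = 2.4,  E[XY] = 3.6
V(X) = 2.8 − (1.6)² = 0.24;  V(Y) = 14.4 − (2.4)² = 8.64
Cov(X,Y) = 3.6 − (1.6)(2.4) = -0.24
V(-X + Y) = (-1)²·0.24 + (1)²·8.64 + 2·(-1)·(1)·-0.24 = 9.36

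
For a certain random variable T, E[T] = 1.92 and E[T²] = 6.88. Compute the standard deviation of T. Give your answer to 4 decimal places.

1.7871

var(T) = 6.88 − (1.92)² = 3.1936
SD(T) = √3.1936 ≈ 1.7871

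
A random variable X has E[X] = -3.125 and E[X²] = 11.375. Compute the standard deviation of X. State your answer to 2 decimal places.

1.27

Var(X) = 11.375 − (-3.125)² = 1.609375
σ(X) = √1.609375 ≈ 1.27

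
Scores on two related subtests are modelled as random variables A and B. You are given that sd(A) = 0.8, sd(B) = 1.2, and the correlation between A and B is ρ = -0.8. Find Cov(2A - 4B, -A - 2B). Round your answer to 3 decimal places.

10.240

Var(A) = (0.8)² = 0.64;  Var(B) = (1.2)² = 1.44
Cov(A,B) = ρ·sd(A)·sd(B) = -0.8·0.8·1.2 = -0.768
Cov(2A - 4B, -A - 2B) = (2)(-1)Var(A) + (-4)(-2)Var(B) + [(2)(-2) + (-4)(-1)]Cov(A,B)
= -2·0.64 + 8·1.44 + 0·-0.768 = 10.24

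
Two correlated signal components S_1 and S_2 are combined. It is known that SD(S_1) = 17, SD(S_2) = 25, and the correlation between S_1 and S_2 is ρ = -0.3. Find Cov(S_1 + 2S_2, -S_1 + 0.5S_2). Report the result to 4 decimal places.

527.2500

Var(S_1) = (17)² = 289;  Var(S_2) = (25)² = 625
Cov(S_1,S_2) = ρ·SD(S_1)·SD(S_2) = -0.3·17·25 = -127.5
Cov(S_1 + 2S_2, -S_1 + 0.5S_2) = (1)(-1)Var(S_1) + (2)(0.5)Var(S_2) + [(1)(0.5) + (2)(-1)]Cov(S_1,S_2)
= -1·289 + 1·625 + -1.5·-127.5 = 527.25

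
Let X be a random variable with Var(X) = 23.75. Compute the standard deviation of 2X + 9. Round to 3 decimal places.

Var(2X + 9) = (2)²·23.75 = 95
sd(2X + 9) = √95 ≈ 9.747

9.747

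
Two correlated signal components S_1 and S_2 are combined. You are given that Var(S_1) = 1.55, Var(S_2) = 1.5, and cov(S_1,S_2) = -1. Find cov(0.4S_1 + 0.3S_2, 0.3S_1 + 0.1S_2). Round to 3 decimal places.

cov(0.4S_1 + 0.3S_2, 0.3S_1 + 0.1S_2) = (0.4)(0.3)Var(S_1) + (0.3)(0.1)Var(S_2) + [(0.4)(0.1) + (0.3)(0.3)]cov(S_1,S_2)
= 0.12·1.55 + 0.03·1.5 + 0.13·-1 = 0.101

0.101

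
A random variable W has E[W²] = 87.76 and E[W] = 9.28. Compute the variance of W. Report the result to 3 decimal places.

1.642

Var(W) = 87.76 − (9.28)² = 1.6416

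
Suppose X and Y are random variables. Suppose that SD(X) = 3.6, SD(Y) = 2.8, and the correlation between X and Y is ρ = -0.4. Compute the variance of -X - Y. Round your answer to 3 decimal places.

12.736

var(X) = (3.6)² = 12.96;  var(Y) = (2.8)² = 7.84
Cov(X,Y) = ρ·SD(X)·SD(Y) = -0.4·3.6·2.8 = -4.032
var(-X - Y) = (-1)²·var(X) + (-1)²·var(Y) + 2·(-1)·(-1)·Cov(X,Y)
= 1·12.96 + 1·7.84 + 2·-4.032 = 12.736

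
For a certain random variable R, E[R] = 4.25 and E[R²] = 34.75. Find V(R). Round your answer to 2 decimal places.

V(R) = 34.75 − (4.25)² = 16.6875

16.69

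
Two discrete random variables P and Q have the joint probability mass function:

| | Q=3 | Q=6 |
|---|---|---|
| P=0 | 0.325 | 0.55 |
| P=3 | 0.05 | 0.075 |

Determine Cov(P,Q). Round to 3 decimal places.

-0.028

E[P] = 0.375,  E[Q] = 4.875
E[PQ] = 1.8
Cov(P,Q) = E[PQ] − E[P]E[Q] = 1.8 − (0.375)(4.875) = -0.028125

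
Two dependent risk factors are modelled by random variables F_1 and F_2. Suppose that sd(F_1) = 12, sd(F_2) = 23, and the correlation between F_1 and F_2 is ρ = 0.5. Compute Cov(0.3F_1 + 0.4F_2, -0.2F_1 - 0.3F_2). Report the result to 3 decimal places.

-95.580

Var(F_1) = (12)² = 144;  Var(F_2) = (23)² = 529
Cov(F_1,F_2) = ρ·sd(F_1)·sd(F_2) = 0.5·12·23 = 138
Cov(0.3F_1 + 0.4F_2, -0.2F_1 - 0.3F_2) = (0.3)(-0.2)Var(F_1) + (0.4)(-0.3)Var(F_2) + [(0.3)(-0.3) + (0.4)(-0.2)]Cov(F_1,F_2)
= -0.06·144 + -0.12·529 + -0.17·138 = -95.58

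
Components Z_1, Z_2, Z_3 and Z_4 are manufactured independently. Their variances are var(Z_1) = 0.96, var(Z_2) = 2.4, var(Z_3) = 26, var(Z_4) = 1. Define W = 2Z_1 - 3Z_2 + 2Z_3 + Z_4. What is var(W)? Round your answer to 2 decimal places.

130.44

By independence, var(W) = (2)²var(Z_1) + (-3)²var(Z_2) + (2)²var(Z_3) + (1)²var(Z_4)
= (2)²·0.96 + (-3)²·2.4 + (2)²·26 + (1)²·1 = 130.44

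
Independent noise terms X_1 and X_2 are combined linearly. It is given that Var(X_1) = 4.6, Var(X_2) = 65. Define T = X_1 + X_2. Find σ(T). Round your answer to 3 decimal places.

By independence, Var(T) = (1)²Var(X_1) + (1)²Var(X_2)
= (1)²·4.6 + (1)²·65 = 69.6
σ(T) = √69.6 ≈ 8.343

8.343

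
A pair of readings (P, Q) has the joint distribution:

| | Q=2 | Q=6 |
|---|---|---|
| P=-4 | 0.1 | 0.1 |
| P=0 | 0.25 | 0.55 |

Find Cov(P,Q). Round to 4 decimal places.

0.4800

E[P] = -0.8,  E[Q] = 4.6
E[PQ] = -3.2
Cov(P,Q) = E[PQ] − E[P]E[Q] = -3.2 − (-0.8)(4.6) = 0.48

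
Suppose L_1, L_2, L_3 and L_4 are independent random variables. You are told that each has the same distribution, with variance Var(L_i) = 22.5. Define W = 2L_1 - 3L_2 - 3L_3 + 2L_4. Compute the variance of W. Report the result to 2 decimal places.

By independence, Var(W) = (2)²Var(L_1) + (-3)²Var(L_2) + (-3)²Var(L_3) + (2)²Var(L_4)
= (2)²·22.5 + (-3)²·22.5 + (-3)²·22.5 + (2)²·22.5 = 585

585.00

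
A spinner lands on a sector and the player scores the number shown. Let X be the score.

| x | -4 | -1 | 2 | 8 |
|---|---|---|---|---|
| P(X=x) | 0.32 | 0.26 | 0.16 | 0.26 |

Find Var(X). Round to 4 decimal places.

21.9204

E[X] = (-4)(0.32) + (-1)(0.26) + (2)(0.16) + (8)(0.26) = 0.86
E[X²] = (-4)²(0.32) + (-1)²(0.26) + (2)²(0.16) + (8)²(0.26) = 22.66
Var(X) = E[X²] − (E[X])² = 22.66 − (0.86)² = 21.9204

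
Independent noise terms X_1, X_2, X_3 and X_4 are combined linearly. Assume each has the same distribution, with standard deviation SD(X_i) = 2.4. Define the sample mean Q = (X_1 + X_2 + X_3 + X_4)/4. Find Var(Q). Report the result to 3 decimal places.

1.440

Var(X_i) = (2.4)² = 5.76
By independence, Var(Q) = (0.25)²Var(X_1) + (0.25)²Var(X_2) + (0.25)²Var(X_3) + (0.25)²Var(X_4)
= (0.25)²·5.76 + (0.25)²·5.76 + (0.25)²·5.76 + (0.25)²·5.76 = 1.44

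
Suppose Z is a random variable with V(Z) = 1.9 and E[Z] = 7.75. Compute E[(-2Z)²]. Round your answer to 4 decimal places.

E[-2Z] = -2·7.75 = -15.5
V(-2Z) = (-2)²·1.9 = 7.6
E[(-2Z)²] = V((-2Z)) + (E[(-2Z)])² = 7.6 + (-15.5)² = 247.85

247.8500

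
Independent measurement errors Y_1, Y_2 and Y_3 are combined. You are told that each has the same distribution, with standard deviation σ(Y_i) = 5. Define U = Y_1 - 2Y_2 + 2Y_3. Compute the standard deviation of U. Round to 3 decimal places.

var(Y_i) = (5)² = 25
By independence, var(U) = (1)²var(Y_1) + (-2)²var(Y_2) + (2)²var(Y_3)
= (1)²·25 + (-2)²·25 + (2)²·25 = 225
σ(U) = √225 ≈ 15.000

15.000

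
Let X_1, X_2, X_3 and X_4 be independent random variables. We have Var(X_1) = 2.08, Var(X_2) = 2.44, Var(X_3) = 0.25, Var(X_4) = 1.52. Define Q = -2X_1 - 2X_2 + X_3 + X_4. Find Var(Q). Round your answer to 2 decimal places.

By independence, Var(Q) = (-2)²Var(X_1) + (-2)²Var(X_2) + (1)²Var(X_3) + (1)²Var(X_4)
= (-2)²·2.08 + (-2)²·2.44 + (1)²·0.25 + (1)²·1.52 = 19.85

19.85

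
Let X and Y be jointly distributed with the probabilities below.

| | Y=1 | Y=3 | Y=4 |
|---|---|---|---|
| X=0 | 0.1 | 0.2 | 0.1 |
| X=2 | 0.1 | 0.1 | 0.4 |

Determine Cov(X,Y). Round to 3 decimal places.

E[X] = 1.2,  E[Y] = 3.1
E[XY] = 4
Cov(X,Y) = E[XY] − E[X]E[Y] = 4 − (1.2)(3.1) = 0.28

0.280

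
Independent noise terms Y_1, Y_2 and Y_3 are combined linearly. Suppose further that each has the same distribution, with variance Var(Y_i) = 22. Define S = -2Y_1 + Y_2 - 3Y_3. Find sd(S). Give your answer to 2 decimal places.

17.55

By independence, Var(S) = (-2)²Var(Y_1) + (1)²Var(Y_2) + (-3)²Var(Y_3)
= (-2)²·22 + (1)²·22 + (-3)²·22 = 308
sd(S) = √308 ≈ 17.55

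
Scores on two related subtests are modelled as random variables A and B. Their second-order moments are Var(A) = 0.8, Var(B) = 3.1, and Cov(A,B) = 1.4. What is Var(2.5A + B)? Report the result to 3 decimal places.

Var(2.5A + B) = (2.5)²·Var(A) + (1)²·Var(B) + 2·(2.5)·(1)·Cov(A,B)
= 6.25·0.8 + 1·3.1 + 5·1.4 = 15.1

15.100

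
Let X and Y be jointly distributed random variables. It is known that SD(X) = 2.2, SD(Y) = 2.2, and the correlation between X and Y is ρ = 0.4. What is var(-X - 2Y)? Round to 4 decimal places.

31.9440

var(X) = (2.2)² = 4.84;  var(Y) = (2.2)² = 4.84
Cov(X,Y) = ρ·SD(X)·SD(Y) = 0.4·2.2·2.2 = 1.936
var(-X - 2Y) = (-1)²·var(X) + (-2)²·var(Y) + 2·(-1)·(-2)·Cov(X,Y)
= 1·4.84 + 4·4.84 + 4·1.936 = 31.944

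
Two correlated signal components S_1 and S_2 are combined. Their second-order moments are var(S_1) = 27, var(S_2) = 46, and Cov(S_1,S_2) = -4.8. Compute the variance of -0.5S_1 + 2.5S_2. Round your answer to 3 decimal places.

306.250

var(-0.5S_1 + 2.5S_2) = (-0.5)²·var(S_1) + (2.5)²·var(S_2) + 2·(-0.5)·(2.5)·Cov(S_1,S_2)
= 0.25·27 + 6.25·46 + -2.5·-4.8 = 306.25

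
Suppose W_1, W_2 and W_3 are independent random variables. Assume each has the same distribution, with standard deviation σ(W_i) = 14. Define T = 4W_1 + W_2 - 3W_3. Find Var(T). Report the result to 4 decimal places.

Var(W_i) = (14)² = 196
By independence, Var(T) = (4)²Var(W_1) + (1)²Var(W_2) + (-3)²Var(W_3)
= (4)²·196 + (1)²·196 + (-3)²·196 = 5096

5096.0000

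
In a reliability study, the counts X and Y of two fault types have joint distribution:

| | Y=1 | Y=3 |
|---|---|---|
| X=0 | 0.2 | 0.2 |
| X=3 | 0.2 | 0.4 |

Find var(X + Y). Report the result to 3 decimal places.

E[X] = 1.8,  E[Y] = 2.2,  E[XY] = 4.2
var(X) = 5.4 − (1.8)² = 2.16;  var(Y) = 5.8 − (2.2)² = 0.96
cov(X,Y) = 4.2 − (1.8)(2.2) = 0.24
var(X + Y) = (1)²·2.16 + (1)²·0.96 + 2·(1)·(1)·0.24 = 3.6

3.600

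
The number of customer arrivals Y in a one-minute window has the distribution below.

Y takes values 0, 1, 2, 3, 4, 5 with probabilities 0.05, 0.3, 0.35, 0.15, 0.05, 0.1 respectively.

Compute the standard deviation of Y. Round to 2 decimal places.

E[Y] = (0)(0.05) + (1)(0.3) + (2)(0.35) + (3)(0.15) + (4)(0.05) + (5)(0.1) = 2.15
E[Y²] = (0)²(0.05) + (1)²(0.3) + (2)²(0.35) + (3)²(0.15) + (4)²(0.05) + (5)²(0.1) = 6.35
var(Y) = E[Y²] − (E[Y])² = 6.35 − (2.15)² = 1.7275
SD(Y) = √1.7275 ≈ 1.31

1.31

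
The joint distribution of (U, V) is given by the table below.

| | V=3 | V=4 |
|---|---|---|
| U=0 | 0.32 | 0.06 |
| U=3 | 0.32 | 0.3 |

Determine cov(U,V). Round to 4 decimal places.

E[U] = 1.86,  E[V] = 3.36
E[UV] = 6.48
cov(U,V) = E[UV] − E[U]E[V] = 6.48 − (1.86)(3.36) = 0.2304

0.2304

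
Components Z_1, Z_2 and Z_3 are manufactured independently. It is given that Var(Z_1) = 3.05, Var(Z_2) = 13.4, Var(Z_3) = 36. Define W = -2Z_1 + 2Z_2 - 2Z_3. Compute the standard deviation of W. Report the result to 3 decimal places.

14.484

By independence, Var(W) = (-2)²Var(Z_1) + (2)²Var(Z_2) + (-2)²Var(Z_3)
= (-2)²·3.05 + (2)²·13.4 + (-2)²·36 = 209.8
sd(W) = √209.8 ≈ 14.484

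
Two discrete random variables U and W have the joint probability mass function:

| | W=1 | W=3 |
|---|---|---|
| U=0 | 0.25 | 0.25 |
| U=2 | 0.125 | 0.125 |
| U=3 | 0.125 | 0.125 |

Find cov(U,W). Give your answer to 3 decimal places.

E[U] = 1.25,  E[W] = 2
E[UW] = 2.5
cov(U,W) = E[UW] − E[U]E[W] = 2.5 − (1.25)(2) = 0

0.000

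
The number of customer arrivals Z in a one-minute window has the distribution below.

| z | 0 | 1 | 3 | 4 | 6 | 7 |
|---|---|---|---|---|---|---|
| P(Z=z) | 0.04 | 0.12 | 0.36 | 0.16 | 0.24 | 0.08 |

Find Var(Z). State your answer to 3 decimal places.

3.734

E[Z] = (0)(0.04) + (1)(0.12) + (3)(0.36) + (4)(0.16) + (6)(0.24) + (7)(0.08) = 3.84
E[Z²] = (0)²(0.04) + (1)²(0.12) + (3)²(0.36) + (4)²(0.16) + (6)²(0.24) + (7)²(0.08) = 18.48
Var(Z) = E[Z²] − (E[Z])² = 18.48 − (3.84)² = 3.7344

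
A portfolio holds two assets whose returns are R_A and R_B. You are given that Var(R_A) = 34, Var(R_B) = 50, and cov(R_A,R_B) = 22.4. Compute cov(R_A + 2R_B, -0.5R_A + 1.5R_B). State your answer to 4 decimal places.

cov(R_A + 2R_B, -0.5R_A + 1.5R_B) = (1)(-0.5)Var(R_A) + (2)(1.5)Var(R_B) + [(1)(1.5) + (2)(-0.5)]cov(R_A,R_B)
= -0.5·34 + 3·50 + 0.5·22.4 = 144.2

144.2000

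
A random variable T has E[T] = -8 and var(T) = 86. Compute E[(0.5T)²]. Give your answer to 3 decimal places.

37.500

E[0.5T] = 0.5·-8 = -4
var(0.5T) = (0.5)²·86 = 21.5
E[(0.5T)²] = var((0.5T)) + (E[(0.5T)])² = 21.5 + (-4)² = 37.5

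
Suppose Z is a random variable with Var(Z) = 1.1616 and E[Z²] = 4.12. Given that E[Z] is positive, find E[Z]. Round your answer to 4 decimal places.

(E[Z])² = E[Z²] − Var(Z) = 4.12 − 1.1616 = 2.9584
E[Z] = √2.9584 = 1.72

1.7200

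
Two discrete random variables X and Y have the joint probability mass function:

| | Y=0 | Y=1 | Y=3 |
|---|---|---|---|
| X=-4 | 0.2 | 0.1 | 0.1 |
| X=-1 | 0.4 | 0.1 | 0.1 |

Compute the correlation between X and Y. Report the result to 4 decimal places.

E[X] = -2.2,  E[Y] = 0.8
E[XY] = -2
cov(X,Y) = E[XY] − E[X]E[Y] = -2 − (-2.2)(0.8) = -0.24
V(X) = 2.16,  V(Y) = 1.36
ρ = -0.24 / √(2.16·1.36) ≈ -0.1400

-0.1400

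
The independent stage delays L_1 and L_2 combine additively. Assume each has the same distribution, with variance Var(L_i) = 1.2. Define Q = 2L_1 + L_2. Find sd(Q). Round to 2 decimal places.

2.45

By independence, Var(Q) = (2)²Var(L_1) + (1)²Var(L_2)
= (2)²·1.2 + (1)²·1.2 = 6
sd(Q) = √6 ≈ 2.45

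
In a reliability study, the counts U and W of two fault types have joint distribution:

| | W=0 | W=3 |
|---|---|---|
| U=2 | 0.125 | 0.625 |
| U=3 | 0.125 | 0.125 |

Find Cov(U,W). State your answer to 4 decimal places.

E[U] = 2.25,  E[W] = 2.25
E[UW] = 4.875
Cov(U,W) = E[UW] − E[U]E[W] = 4.875 − (2.25)(2.25) = -0.1875

-0.1875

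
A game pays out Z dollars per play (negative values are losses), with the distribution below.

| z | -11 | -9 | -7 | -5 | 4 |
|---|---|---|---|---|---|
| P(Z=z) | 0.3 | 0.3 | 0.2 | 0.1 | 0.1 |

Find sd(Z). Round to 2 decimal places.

E[Z] = (-11)(0.3) + (-9)(0.3) + (-7)(0.2) + (-5)(0.1) + (4)(0.1) = -7.5
E[Z²] = (-11)²(0.3) + (-9)²(0.3) + (-7)²(0.2) + (-5)²(0.1) + (4)²(0.1) = 74.5
var(Z) = E[Z²] − (E[Z])² = 74.5 − (-7.5)² = 18.25
sd(Z) = √18.25 ≈ 4.27

4.27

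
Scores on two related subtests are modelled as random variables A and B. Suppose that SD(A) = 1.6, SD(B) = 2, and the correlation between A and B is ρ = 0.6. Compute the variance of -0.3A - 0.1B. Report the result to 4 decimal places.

var(A) = (1.6)² = 2.56;  var(B) = (2)² = 4
Cov(A,B) = ρ·SD(A)·SD(B) = 0.6·1.6·2 = 1.92
var(-0.3A - 0.1B) = (-0.3)²·var(A) + (-0.1)²·var(B) + 2·(-0.3)·(-0.1)·Cov(A,B)
= 0.09·2.56 + 0.01·4 + 0.06·1.92 = 0.3856

0.3856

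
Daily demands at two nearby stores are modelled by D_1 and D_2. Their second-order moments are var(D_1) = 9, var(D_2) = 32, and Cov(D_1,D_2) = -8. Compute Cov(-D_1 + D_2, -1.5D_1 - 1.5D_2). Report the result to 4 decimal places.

Cov(-D_1 + D_2, -1.5D_1 - 1.5D_2) = (-1)(-1.5)var(D_1) + (1)(-1.5)var(D_2) + [(-1)(-1.5) + (1)(-1.5)]Cov(D_1,D_2)
= 1.5·9 + -1.5·32 + 0·-8 = -34.5

-34.5000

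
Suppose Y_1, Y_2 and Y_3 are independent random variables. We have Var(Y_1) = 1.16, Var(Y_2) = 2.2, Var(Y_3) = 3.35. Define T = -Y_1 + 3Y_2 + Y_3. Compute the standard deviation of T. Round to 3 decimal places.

By independence, Var(T) = (-1)²Var(Y_1) + (3)²Var(Y_2) + (1)²Var(Y_3)
= (-1)²·1.16 + (3)²·2.2 + (1)²·3.35 = 24.31
SD(T) = √24.31 ≈ 4.931

4.931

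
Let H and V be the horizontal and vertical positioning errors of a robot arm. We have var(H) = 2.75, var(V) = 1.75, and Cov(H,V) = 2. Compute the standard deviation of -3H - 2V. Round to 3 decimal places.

7.467

var(-3H - 2V) = (-3)²·var(H) + (-2)²·var(V) + 2·(-3)·(-2)·Cov(H,V)
= 9·2.75 + 4·1.75 + 12·2 = 55.75
sd(-3H - 2V) = √55.75 ≈ 7.467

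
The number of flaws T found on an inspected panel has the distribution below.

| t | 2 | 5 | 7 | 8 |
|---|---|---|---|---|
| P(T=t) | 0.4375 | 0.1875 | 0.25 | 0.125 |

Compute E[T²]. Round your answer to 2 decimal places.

26.69

E[T²] = (2)²(0.4375) + (5)²(0.1875) + (7)²(0.25) + (8)²(0.125) = 26.6875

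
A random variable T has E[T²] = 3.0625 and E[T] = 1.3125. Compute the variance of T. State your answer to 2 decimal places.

1.34

Var(T) = 3.0625 − (1.3125)² = 1.33984375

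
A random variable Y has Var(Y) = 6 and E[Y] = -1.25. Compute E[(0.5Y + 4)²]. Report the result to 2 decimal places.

12.89

E[0.5Y + 4] = 0.5·-1.25 + 4 = 3.375
Var(0.5Y + 4) = (0.5)²·6 = 1.5
E[(0.5Y + 4)²] = Var((0.5Y + 4)) + (E[(0.5Y + 4)])² = 1.5 + (3.375)² = 12.890625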